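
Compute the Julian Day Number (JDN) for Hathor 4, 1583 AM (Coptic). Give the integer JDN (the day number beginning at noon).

2402918

Equivalently 12 November 1866 (Gregorian).
JDN 2451545 is 1 January 2000 CE (Gregorian); the target day is −48627 days from there, so JDN = 2402918.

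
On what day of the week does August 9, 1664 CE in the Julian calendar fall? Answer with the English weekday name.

Tuesday

In the Gregorian calendar this is 19 August 1664 (JDN 2329055).
2329055 ≡ 1 (mod 7); counting from Monday = 0 gives Tuesday.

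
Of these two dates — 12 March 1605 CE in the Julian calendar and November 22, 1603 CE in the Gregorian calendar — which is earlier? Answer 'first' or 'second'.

The two dates have Julian Day Numbers 2307355 and 2306869 respectively.
Since 2306869 < 2307355, the second date comes first.

second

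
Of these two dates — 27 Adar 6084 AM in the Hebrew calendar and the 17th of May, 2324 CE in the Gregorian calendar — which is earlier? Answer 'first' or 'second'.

Converting both to JDN: 2569966 vs 2570020; the smaller is the first.

first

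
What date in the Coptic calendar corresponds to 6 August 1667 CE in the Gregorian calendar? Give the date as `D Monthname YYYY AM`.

3 Mesori 1383 AM

Julian Day Number of the source date = 2330137.
Converting JDN 2330137 to the Coptic calendar gives 3 Mesori 1383 AM.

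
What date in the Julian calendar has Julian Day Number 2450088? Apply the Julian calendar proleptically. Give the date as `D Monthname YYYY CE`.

23 December 1995 CE

JDN 2450088 is 5 January 1996 in the Gregorian calendar.
In the Julian calendar that day is 23 December 1995 CE.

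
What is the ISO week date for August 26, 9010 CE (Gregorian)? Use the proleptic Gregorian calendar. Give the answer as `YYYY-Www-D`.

9010-W34-7

The weekday is Sunday (ISO weekday 7).
That Sunday belongs to ISO week 34 of ISO year 9010.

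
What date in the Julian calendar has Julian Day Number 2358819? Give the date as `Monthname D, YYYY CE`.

The Gregorian equivalent of JDN 2358819 is 15 February 1746.
In the Julian calendar that day is February 4, 1746 CE.

February 4, 1746 CE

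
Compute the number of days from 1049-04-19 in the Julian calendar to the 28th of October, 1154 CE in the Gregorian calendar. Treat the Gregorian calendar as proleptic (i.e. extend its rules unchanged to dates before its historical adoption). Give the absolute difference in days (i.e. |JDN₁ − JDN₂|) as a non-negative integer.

38536

First date → JDN 2104314; second date → JDN 2142850.
The interval is |2104314 − 2142850| = 38536 days.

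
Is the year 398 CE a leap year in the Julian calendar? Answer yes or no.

no

398 mod 4 = 2, so it is a common year in the Julian calendar.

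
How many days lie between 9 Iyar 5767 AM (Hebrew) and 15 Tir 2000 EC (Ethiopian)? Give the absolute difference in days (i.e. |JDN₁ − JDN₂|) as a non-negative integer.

JDN of the first date = 2454218.
JDN of the second date = 2454490.
|2454490 − 2454218| = 272.

272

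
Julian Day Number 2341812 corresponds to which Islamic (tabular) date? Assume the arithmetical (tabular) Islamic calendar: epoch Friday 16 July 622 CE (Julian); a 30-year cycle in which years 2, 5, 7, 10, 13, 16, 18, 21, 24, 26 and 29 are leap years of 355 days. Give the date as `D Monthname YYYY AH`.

26 Muharram 1111 AH

JDN 2341812 is 24 July 1699 in the Gregorian calendar.
In the tabular Islamic calendar that day is 26 Muharram 1111 AH.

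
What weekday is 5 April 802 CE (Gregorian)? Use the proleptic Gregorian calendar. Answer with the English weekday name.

Friday

2014079 ≡ 4 (mod 7); counting from Monday = 0 gives Friday.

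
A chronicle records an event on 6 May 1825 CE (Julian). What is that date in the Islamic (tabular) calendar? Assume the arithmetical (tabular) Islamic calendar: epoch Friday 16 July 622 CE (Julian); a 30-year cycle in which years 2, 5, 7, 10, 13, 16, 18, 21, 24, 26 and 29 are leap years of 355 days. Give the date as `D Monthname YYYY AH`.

30 Ramadan 1240 AH

The source date corresponds to 18 May 1825 in the Gregorian calendar (JDN 2387765).
That day falls on 30 Ramadan 1240 AH in the tabular Islamic calendar.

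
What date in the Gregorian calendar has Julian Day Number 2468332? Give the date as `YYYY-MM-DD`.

2045-12-17

JDN 2451545 is 1 Jan 2000; 2468332 is +16787 days from there.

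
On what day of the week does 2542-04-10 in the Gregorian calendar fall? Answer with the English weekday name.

Tuesday

2649606 ≡ 1 (mod 7); counting from Monday = 0 gives Tuesday.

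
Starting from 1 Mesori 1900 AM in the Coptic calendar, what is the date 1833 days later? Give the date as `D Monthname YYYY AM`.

8 Mesori 1905 AM

JDN of 1 Mesori 1900 AM = 2518970.
2518970 + 1833 = 2520803.
JDN 2520803 in the Coptic calendar is 8 Mesori 1905 AM.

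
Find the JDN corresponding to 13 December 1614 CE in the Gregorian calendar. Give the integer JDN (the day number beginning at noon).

2310908

JDN 2451545 is 1 January 2000 CE (Gregorian); the target day is −140637 days from there, so JDN = 2310908.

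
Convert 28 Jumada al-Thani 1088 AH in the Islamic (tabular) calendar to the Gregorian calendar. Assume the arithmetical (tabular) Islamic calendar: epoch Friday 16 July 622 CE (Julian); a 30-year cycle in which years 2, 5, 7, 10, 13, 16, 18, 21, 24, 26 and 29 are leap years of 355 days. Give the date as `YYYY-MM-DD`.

1677-08-28

Julian Day Number of the source date = 2333812.
Converting JDN 2333812 to the Gregorian calendar gives 28 August 1677 CE.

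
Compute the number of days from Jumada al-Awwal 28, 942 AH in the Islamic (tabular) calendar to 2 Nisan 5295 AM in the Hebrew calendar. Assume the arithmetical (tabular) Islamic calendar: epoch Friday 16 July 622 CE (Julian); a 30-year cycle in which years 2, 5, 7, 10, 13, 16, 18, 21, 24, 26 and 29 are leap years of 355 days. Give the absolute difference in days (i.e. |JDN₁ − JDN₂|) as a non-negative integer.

First date → JDN 2282044; second date → JDN 2281782.
The interval is |2282044 − 2281782| = 262 days.

262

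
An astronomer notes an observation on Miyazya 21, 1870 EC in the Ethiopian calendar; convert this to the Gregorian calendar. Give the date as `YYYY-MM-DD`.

Both dates share Julian Day Number 2407103; in the Gregorian calendar that is 28 April 1878 CE.

1878-04-28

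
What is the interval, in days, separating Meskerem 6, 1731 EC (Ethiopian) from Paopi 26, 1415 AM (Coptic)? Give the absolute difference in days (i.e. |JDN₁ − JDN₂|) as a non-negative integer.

First date → JDN 2356108; second date → JDN 2341548.
The interval is |2356108 − 2341548| = 14560 days.

14560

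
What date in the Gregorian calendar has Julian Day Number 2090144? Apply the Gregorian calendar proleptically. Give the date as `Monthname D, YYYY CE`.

July 9, 1010 CE

JDN 2451545 is 1 Jan 2000; 2090144 is −361401 days from there.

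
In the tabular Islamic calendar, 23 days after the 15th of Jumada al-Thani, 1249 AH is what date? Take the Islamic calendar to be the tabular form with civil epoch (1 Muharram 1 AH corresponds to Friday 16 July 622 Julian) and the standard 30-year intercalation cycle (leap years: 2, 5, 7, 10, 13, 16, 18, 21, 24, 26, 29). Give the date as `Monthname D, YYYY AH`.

JDN of the 15th of Jumada al-Thani, 1249 AH = 2390852.
2390852 + 23 = 2390875.
JDN 2390875 in the tabular Islamic calendar is Rajab 9, 1249 AH.

Rajab 9, 1249 AH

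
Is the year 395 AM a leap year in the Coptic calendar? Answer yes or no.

yes

395 mod 4 = 3; in the Coptic calendar a year is leap when year mod 4 = 3, so it is a leap year.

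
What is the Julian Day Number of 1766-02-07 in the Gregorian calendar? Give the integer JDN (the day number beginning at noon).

JDN 2451545 is 1 January 2000 CE (Gregorian); the target day is −85429 days from there, so JDN = 2366116.

2366116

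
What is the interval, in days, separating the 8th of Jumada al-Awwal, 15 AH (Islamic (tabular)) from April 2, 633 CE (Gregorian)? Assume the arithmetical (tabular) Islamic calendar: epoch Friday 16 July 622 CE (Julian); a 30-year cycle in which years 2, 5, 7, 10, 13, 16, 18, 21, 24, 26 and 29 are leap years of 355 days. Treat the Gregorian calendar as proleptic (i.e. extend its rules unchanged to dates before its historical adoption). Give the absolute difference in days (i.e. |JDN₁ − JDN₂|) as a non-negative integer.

JDN of the first date = 1953526.
JDN of the second date = 1952350.
|1952350 − 1953526| = 1176.

1176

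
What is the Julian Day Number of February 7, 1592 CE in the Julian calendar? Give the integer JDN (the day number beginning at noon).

2302573

Equivalently 17 February 1592 (Gregorian).
JDN 2400001 is 17 November 1858 CE (Gregorian), MJD 0; the target day is −97428 days from there, so JDN = 2302573.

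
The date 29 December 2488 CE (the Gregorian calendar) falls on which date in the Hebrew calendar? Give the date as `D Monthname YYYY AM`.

Julian Day Number of the source date = 2630147.
Converting JDN 2630147 to the Hebrew calendar gives 25 Tevet 6249 AM.

25 Tevet 6249 AM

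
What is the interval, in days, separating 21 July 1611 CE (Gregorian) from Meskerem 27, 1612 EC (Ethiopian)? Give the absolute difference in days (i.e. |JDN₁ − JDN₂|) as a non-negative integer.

JDN of the first date = 2309667.
JDN of the second date = 2312665.
|2312665 − 2309667| = 2998.

2998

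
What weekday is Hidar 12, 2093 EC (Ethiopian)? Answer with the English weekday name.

In the Gregorian calendar this is 22 November 2100 (JDN 2488395).
Since JDN mod 7 = 0 (0 = Monday), the day is Monday.

Monday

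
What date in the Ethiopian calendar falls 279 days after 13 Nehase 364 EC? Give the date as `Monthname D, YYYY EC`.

The starting date is JDN 1857149; 1857149 + 279 = 1857428.
JDN 1857428 corresponds to Ginbot 17, 365 EC.

Ginbot 17, 365 EC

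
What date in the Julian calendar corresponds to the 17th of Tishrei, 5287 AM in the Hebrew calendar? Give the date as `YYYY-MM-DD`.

1526-09-24

The source date corresponds to 4 October 1526 in the proleptic Gregorian calendar (JDN 2278696).
That day falls on 24 September 1526 CE in the Julian calendar.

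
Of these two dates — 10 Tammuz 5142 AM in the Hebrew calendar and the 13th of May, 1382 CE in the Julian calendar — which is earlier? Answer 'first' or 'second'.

Converting both to JDN: 2226006 vs 2225966; the smaller is the second.

second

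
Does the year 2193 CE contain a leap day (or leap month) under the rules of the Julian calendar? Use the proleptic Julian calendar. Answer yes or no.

2193 mod 4 = 1, so it is a common year in the Julian calendar.

no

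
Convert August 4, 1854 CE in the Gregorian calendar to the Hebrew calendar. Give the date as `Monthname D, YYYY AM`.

Julian Day Number of the source date = 2398435.
Converting JDN 2398435 to the Hebrew calendar gives 10 Av 5614 AM.

Av 10, 5614 AM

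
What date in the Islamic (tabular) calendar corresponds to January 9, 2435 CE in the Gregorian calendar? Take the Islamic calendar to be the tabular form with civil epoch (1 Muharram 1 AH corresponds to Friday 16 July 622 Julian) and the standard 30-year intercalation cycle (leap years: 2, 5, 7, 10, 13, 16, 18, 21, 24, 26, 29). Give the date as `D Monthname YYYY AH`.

Both dates share Julian Day Number 2610434; in the tabular Islamic calendar that is 8 Safar 1869 AH.

8 Safar 1869 AH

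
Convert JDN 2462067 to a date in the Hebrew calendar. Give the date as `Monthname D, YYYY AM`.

Cheshvan 2, 5789 AM

JDN 2462067 is 22 October 2028 in the Gregorian calendar.
In the Hebrew calendar that day is Cheshvan 2, 5789 AM.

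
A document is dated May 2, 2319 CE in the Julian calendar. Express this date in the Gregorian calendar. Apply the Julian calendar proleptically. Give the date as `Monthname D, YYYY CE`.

May 18, 2319 CE

For dates in this range the Gregorian date is 16 days ahead of the Julian.
2 May 2319 Julian + 16 days → 18 May 2319 Gregorian.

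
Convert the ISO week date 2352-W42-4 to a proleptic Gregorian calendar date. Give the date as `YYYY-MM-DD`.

2352-10-16

ISO week 1 of 2352 is the week containing the first Thursday of 2352.
Week 42, day 4 (Thursday) lands on 2352-10-16.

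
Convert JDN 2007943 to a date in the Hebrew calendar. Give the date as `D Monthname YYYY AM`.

30 Sivan 4545 AM

JDN 2007943 is 17 June 785 in the proleptic Gregorian calendar.
In the Hebrew calendar that day is 30 Sivan 4545 AM.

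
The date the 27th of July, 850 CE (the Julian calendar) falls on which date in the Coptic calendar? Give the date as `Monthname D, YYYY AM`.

The source date corresponds to 31 July 850 in the proleptic Gregorian calendar (JDN 2031728).
That day falls on 3 Mesori 566 AM in the Coptic calendar.

Mesori 3, 566 AM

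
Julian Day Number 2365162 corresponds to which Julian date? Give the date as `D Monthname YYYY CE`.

18 June 1763 CE

The Gregorian equivalent of JDN 2365162 is 29 June 1763.
In the Julian calendar that day is 18 June 1763 CE.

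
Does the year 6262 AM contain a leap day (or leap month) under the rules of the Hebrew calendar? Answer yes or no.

Hebrew year 6262 is year 11 of its 19-year Metonic cycle; leap years are at positions 3, 6, 8, 11, 14, 17, 19, so it is a leap year (13 months).

yes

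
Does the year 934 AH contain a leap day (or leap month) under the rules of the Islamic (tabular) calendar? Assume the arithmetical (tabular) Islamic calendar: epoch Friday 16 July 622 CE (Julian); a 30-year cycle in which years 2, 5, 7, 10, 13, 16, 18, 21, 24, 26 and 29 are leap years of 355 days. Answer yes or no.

Year 934 AH is year 4 of its 30-year cycle; leap positions are 2, 5, 7, 10, 13, 16, 18, 21, 24, 26, 29, so it is a common year (354 days).

no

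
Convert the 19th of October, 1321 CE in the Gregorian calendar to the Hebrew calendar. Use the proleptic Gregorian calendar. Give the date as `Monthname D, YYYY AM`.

Both dates share Julian Day Number 2203837; in the Hebrew calendar that is 18 Tishrei 5082 AM.

Tishrei 18, 5082 AM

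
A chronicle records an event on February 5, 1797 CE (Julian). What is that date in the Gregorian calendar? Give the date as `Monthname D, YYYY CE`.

February 16, 1797 CE

For dates in this range the Gregorian date is 11 days ahead of the Julian.
5 February 1797 Julian + 11 days → 16 February 1797 Gregorian.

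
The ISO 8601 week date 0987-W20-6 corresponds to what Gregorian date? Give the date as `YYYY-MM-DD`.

0987-05-19

ISO week 1 of 987 is the week containing the first Thursday of 987.
Week 20, day 6 (Saturday) lands on 0987-05-19.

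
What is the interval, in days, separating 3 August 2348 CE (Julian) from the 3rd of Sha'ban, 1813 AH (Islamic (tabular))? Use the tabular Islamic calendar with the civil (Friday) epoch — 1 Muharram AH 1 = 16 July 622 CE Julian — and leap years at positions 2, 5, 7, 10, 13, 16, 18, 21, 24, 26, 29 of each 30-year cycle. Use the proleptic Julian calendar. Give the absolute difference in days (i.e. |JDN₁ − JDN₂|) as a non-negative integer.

JDN of the first date = 2578880.
JDN of the second date = 2590761.
|2590761 − 2578880| = 11881.

11881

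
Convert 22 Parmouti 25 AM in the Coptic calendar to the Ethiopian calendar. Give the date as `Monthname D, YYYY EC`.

Miyazya 22, 301 EC

Julian Day Number of the source date = 1834027.
Converting JDN 1834027 to the Ethiopian calendar gives 22 Miyazya 301 EC.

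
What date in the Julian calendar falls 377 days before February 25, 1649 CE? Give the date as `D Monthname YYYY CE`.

The starting date is JDN 2323411; 2323411 − 377 = 2323034.
JDN 2323034 corresponds to 14 February 1648 CE.

14 February 1648 CE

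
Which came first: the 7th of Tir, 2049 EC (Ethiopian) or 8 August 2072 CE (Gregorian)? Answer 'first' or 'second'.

first

First date → JDN 2472379; second date → JDN 2478063.
JDN 2472379 < JDN 2478063, so the first date is earlier.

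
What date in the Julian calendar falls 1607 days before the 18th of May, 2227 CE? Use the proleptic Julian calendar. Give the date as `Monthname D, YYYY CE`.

Counting 1607 days back from JDN 2534607 reaches JDN 2533000, which is December 23, 2222 CE.

December 23, 2222 CE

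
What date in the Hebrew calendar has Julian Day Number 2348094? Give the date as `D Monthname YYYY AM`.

19 Tishrei 5477 AM

The Gregorian equivalent of JDN 2348094 is 5 October 1716.
In the Hebrew calendar that day is 19 Tishrei 5477 AM.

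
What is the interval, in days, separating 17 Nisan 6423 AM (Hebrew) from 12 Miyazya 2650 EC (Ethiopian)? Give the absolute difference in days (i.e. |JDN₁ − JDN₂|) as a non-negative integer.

1817

JDN of the first date = 2693806.
JDN of the second date = 2691989.
|2691989 − 2693806| = 1817.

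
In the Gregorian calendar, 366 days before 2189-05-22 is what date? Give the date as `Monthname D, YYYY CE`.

May 21, 2188 CE

JDN of 2189-05-22 = 2520718.
2520718 − 366 = 2520352.
JDN 2520352 in the Gregorian calendar is May 21, 2188 CE.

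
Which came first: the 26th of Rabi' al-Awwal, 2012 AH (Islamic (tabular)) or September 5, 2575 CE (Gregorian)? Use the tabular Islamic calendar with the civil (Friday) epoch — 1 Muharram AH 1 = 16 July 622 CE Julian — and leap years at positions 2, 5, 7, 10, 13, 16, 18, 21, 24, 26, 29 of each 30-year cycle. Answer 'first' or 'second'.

First date → JDN 2661155; second date → JDN 2661807.
JDN 2661155 < JDN 2661807, so the first date is earlier.

first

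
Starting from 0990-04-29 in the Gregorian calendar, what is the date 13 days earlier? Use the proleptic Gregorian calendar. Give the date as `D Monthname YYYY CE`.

16 April 990 CE

Counting 13 days back from JDN 2082769 reaches JDN 2082756, which is 16 April 990 CE.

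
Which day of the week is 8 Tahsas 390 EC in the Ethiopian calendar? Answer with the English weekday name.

Friday

In the proleptic Gregorian calendar this is 5 December 397 (JDN 1866400).
1866400 ≡ 4 (mod 7); counting from Monday = 0 gives Friday.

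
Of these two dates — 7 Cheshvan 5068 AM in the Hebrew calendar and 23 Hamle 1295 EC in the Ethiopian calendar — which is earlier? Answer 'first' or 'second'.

second

The two dates have Julian Day Numbers 2198716 and 2197176 respectively.
Since 2197176 < 2198716, the second date comes first.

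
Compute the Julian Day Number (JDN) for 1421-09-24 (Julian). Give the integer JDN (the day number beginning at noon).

In the proleptic Gregorian calendar the same day is 3 October 1421.
JDN 2451545 is 1 January 2000 CE (Gregorian); the target day is −211200 days from there, so JDN = 2240345.

2240345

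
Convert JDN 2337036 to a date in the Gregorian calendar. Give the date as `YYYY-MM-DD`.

Counting from JDN 2299161 = 15 Oct 1582 gives an offset of 37875 days.

1686-06-26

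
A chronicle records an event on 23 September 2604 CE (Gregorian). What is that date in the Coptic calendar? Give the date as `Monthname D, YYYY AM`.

Thout 8, 2321 AM

Both dates share Julian Day Number 2672417; in the Coptic calendar that is 8 Thout 2321 AM.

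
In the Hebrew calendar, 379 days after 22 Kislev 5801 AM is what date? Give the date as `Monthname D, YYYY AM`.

Kislev 18, 5802 AM

JDN of 22 Kislev 5801 AM = 2466486.
2466486 + 379 = 2466865.
JDN 2466865 in the Hebrew calendar is Kislev 18, 5802 AM.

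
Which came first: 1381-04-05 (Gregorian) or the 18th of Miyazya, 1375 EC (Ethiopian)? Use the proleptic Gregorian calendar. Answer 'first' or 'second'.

first

Converting both to JDN: 2225555 vs 2226301; the smaller is the first.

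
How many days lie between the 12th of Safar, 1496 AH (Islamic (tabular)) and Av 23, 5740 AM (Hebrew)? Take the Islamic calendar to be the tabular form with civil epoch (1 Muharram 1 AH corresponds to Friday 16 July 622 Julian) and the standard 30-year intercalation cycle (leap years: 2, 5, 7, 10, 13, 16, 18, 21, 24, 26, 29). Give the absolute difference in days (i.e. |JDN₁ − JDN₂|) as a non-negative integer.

JDN of the first date = 2478259.
JDN of the second date = 2444457.
|2444457 − 2478259| = 33802.

33802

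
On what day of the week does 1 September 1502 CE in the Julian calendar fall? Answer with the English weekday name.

Equivalently 11 September 1502 Gregorian, JDN 2269907.
2269907 ≡ 3 (mod 7); counting from Monday = 0 gives Thursday.

Thursday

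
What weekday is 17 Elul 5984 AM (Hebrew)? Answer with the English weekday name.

Wednesday

In the Gregorian calendar this is 1 September 2224 (JDN 2533603).
Since JDN mod 7 = 2 (0 = Monday), the day is Wednesday.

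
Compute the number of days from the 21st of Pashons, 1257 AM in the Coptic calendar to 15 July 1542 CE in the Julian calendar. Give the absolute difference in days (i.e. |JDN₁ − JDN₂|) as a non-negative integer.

425

First date → JDN 2284044; second date → JDN 2284469.
The interval is |2284044 − 2284469| = 425 days.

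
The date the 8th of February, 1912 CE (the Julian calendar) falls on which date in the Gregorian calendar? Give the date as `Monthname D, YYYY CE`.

February 21, 1912 CE

At this point the Julian calendar is 13 days behind the Gregorian.
8 February 1912 Julian + 13 days → 21 February 1912 Gregorian.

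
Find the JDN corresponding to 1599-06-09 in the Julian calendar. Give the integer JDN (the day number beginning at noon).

Equivalently 19 June 1599 (Gregorian).
JDN 2299161 is 15 October 1582 CE (Gregorian); the target day is +6091 days from there, so JDN = 2305252.

2305252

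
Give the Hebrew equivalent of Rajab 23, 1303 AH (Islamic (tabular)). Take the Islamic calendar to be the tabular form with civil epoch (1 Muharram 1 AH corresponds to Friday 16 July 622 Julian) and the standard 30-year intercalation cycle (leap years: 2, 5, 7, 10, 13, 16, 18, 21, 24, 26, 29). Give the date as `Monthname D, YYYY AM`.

Julian Day Number of the source date = 2410024.
Converting JDN 2410024 to the Hebrew calendar gives 22 Nisan 5646 AM.

Nisan 22, 5646 AM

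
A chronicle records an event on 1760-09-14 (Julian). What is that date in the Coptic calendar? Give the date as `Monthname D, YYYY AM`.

The source date corresponds to 25 September 1760 in the Gregorian calendar (JDN 2364155).
That day falls on 17 Thout 1477 AM in the Coptic calendar.

Thout 17, 1477 AM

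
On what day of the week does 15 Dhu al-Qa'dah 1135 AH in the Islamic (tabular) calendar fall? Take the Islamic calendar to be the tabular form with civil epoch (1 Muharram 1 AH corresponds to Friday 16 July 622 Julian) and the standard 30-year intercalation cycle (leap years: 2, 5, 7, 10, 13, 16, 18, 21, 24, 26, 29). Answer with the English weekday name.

This is JDN 2350601 (17 August 1723 Gregorian).
2350601 ≡ 1 (mod 7); counting from Monday = 0 gives Tuesday.

Tuesday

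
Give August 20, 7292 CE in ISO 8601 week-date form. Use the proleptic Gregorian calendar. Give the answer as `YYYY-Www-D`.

The weekday is Wednesday (ISO weekday 3).
That Wednesday belongs to ISO week 34 of ISO year 7292.

7292-W34-3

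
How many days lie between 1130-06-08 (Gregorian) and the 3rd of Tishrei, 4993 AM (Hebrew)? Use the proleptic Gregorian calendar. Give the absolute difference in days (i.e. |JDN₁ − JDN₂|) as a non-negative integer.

First date → JDN 2133942; second date → JDN 2171307.
The interval is |2133942 − 2171307| = 37365 days.

37365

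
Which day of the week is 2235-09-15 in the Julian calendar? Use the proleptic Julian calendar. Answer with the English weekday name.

This is JDN 2537649 (30 September 2235 Gregorian).
JDN 2537649 mod 7 = 2, and JDN 0 was a Monday, so this is a Wednesday.

Wednesday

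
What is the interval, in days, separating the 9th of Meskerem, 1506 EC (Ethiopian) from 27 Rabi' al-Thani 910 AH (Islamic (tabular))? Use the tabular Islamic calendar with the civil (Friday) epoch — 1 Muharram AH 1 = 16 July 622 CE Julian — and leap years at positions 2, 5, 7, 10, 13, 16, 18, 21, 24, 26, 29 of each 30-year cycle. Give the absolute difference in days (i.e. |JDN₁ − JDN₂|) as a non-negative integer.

JDN of the first date = 2273930.
JDN of the second date = 2270674.
|2270674 − 2273930| = 3256.

3256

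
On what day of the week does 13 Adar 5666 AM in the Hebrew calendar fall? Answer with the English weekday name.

This is JDN 2417280 (10 March 1906 Gregorian).
2417280 ≡ 5 (mod 7); counting from Monday = 0 gives Saturday.

Saturday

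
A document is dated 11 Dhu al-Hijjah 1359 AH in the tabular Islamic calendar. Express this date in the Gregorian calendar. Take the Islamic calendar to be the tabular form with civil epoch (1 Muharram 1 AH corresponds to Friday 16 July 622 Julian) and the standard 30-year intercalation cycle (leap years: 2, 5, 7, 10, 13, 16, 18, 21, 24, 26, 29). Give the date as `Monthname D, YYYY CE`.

January 10, 1941 CE

Julian Day Number of the source date = 2430005.
Converting JDN 2430005 to the Gregorian calendar gives 10 January 1941 CE.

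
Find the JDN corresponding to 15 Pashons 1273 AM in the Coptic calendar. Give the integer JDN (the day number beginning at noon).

In the proleptic Gregorian calendar the same day is 20 May 1557.
JDN 2451545 is 1 January 2000 CE (Gregorian); the target day is −161663 days from there, so JDN = 2289882.

2289882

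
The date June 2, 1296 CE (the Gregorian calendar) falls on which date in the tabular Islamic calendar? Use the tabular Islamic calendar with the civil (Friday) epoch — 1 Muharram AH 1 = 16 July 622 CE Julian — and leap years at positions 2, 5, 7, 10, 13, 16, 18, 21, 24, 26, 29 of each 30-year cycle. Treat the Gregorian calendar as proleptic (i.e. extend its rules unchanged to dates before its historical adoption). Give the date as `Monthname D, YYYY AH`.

Rajab 22, 695 AH

Julian Day Number of the source date = 2194568.
Converting JDN 2194568 to the tabular Islamic calendar gives 22 Rajab 695 AH.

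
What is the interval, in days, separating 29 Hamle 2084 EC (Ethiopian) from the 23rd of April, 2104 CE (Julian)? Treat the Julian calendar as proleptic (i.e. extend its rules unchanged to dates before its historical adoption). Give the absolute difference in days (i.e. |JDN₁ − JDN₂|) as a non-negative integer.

First date → JDN 2485365; second date → JDN 2489657.
The interval is |2485365 − 2489657| = 4292 days.

4292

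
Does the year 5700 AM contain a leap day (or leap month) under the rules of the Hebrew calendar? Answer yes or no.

yes

Hebrew year 5700 is year 19 of its 19-year Metonic cycle; leap years are at positions 3, 6, 8, 11, 14, 17, 19, so it is a leap year (13 months).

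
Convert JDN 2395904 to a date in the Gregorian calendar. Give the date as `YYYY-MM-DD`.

1847-08-30

Counting from JDN 2299161 = 15 Oct 1582 gives an offset of 96743 days.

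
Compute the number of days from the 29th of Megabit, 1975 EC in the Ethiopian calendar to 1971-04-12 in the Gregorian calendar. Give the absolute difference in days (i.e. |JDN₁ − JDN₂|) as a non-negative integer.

4378

JDN of the first date = 2445432.
JDN of the second date = 2441054.
|2441054 − 2445432| = 4378.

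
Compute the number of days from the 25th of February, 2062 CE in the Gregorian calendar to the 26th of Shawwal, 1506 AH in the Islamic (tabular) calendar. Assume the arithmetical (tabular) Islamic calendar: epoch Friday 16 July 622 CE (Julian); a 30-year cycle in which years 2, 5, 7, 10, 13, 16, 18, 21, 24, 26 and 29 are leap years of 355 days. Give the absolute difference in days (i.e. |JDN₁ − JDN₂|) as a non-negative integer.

First date → JDN 2474246; second date → JDN 2482053.
The interval is |2474246 − 2482053| = 7807 days.

7807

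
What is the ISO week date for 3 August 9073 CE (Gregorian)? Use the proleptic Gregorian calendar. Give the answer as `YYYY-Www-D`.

The weekday is Sunday (ISO weekday 7).
That Sunday belongs to ISO week 31 of ISO year 9073.

9073-W31-7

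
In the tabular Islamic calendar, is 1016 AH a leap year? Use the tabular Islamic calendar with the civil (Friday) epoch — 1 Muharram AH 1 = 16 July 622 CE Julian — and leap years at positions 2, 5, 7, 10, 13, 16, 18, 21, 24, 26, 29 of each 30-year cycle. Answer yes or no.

yes

Year 1016 AH is year 26 of its 30-year cycle; leap positions are 2, 5, 7, 10, 13, 16, 18, 21, 24, 26, 29, so it is a leap year (355 days).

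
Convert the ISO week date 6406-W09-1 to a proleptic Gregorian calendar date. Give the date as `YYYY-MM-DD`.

ISO week 1 of 6406 is the week containing the first Thursday of 6406.
Week 9, day 1 (Monday) lands on 6406-02-27.

6406-02-27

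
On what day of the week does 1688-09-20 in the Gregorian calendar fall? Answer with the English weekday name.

Monday

Since JDN mod 7 = 0 (0 = Monday), the day is Monday.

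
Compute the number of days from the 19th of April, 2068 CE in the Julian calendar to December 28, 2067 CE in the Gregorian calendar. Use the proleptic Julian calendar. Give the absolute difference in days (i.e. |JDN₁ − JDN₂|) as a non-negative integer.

126

First date → JDN 2476504; second date → JDN 2476378.
The interval is |2476504 − 2476378| = 126 days.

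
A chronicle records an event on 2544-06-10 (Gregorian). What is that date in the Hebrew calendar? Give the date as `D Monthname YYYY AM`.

Both dates share Julian Day Number 2650398; in the Hebrew calendar that is 18 Sivan 6304 AM.

18 Sivan 6304 AM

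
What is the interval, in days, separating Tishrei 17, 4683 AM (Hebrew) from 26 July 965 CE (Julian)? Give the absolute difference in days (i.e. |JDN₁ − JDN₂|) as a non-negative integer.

15628

JDN of the first date = 2058103.
JDN of the second date = 2073731.
|2073731 − 2058103| = 15628.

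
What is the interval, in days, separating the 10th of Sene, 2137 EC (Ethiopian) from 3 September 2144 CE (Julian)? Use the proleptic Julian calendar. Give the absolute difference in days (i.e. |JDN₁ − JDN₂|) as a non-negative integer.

274

First date → JDN 2504674; second date → JDN 2504400.
The interval is |2504674 − 2504400| = 274 days.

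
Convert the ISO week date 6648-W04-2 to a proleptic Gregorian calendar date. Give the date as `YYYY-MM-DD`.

6648-01-25

ISO week 1 of 6648 is the week containing the first Thursday of 6648.
Week 4, day 2 (Tuesday) lands on 6648-01-25.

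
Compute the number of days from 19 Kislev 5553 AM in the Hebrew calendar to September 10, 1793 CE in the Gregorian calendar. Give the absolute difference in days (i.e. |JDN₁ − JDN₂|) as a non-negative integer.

280

First date → JDN 2375913; second date → JDN 2376193.
The interval is |2375913 − 2376193| = 280 days.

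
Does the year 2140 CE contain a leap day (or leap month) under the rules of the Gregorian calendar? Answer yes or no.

2140 is divisible by 4 and not by 100, so it is a leap year.

yes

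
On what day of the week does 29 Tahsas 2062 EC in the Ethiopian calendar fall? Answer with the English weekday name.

In the Gregorian calendar this is 7 January 2070 (JDN 2477119).
Since JDN mod 7 = 1 (0 = Monday), the day is Tuesday.

Tuesday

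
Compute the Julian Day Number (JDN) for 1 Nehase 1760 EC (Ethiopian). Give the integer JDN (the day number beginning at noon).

2367026

In the Gregorian calendar the same day is 5 August 1768.
JDN 2400001 is 17 November 1858 CE (Gregorian), MJD 0; the target day is −32975 days from there, so JDN = 2367026.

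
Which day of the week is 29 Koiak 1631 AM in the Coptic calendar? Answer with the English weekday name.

Thursday

In the Gregorian calendar this is 7 January 1915 (JDN 2420505).
Since JDN mod 7 = 3 (0 = Monday), the day is Thursday.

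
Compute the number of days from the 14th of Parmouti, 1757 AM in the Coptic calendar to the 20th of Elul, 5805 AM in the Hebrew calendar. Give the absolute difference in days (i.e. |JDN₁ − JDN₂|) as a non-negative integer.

JDN of the first date = 2466632.
JDN of the second date = 2468226.
|2468226 − 2466632| = 1594.

1594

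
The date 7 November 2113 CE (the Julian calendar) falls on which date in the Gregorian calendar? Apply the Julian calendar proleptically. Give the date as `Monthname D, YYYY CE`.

The Julian–Gregorian offset here is 14 days (Julian trailing).
7 November 2113 Julian + 14 days → 21 November 2113 Gregorian.

November 21, 2113 CE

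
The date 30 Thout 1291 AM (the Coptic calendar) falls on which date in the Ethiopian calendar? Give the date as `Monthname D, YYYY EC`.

Meskerem 30, 1567 EC

Julian Day Number of the source date = 2296231.
Converting JDN 2296231 to the Ethiopian calendar gives 30 Meskerem 1567 EC.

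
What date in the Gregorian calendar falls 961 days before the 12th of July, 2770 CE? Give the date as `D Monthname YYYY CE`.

24 November 2767 CE

Counting 961 days back from JDN 2732974 reaches JDN 2732013, which is 24 November 2767 CE.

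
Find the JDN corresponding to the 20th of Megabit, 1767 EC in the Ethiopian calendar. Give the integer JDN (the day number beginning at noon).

2369451

In the Gregorian calendar the same day is 27 March 1775.
JDN 2400001 is 17 November 1858 CE (Gregorian), MJD 0; the target day is −30550 days from there, so JDN = 2369451.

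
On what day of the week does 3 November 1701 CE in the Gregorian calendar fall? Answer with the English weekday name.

Thursday

2342644 ≡ 3 (mod 7); counting from Monday = 0 gives Thursday.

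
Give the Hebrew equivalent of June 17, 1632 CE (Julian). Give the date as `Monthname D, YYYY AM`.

Tammuz 8, 5392 AM

The source date corresponds to 27 June 1632 in the Gregorian calendar (JDN 2317314).
That day falls on 8 Tammuz 5392 AM in the Hebrew calendar.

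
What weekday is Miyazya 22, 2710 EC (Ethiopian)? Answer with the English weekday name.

Monday

Equivalently 6 May 2718 Gregorian, JDN 2713914.
Since JDN mod 7 = 0 (0 = Monday), the day is Monday.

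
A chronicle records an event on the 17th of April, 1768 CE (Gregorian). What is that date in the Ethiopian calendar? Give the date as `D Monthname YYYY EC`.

Julian Day Number of the source date = 2366916.
Converting JDN 2366916 to the Ethiopian calendar gives 11 Miyazya 1760 EC.

11 Miyazya 1760 EC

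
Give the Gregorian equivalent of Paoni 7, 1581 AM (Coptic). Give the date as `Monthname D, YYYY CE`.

Both dates share Julian Day Number 2402401; in the Gregorian calendar that is 13 June 1865 CE.

June 13, 1865 CE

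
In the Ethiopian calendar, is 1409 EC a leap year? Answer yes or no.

1409 mod 4 = 1; in the Ethiopian calendar a year is leap when year mod 4 = 3, so it is a common year.

no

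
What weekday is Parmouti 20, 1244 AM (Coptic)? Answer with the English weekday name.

Wednesday

This is JDN 2279265 (25 April 1528 Gregorian).
2279265 ≡ 2 (mod 7); counting from Monday = 0 gives Wednesday.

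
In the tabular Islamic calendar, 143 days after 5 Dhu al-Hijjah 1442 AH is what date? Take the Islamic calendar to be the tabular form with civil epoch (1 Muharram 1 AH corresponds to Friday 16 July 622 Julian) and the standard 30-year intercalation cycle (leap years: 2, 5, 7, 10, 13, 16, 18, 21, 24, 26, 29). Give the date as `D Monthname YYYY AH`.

JDN of 5 Dhu al-Hijjah 1442 AH = 2459411.
2459411 + 143 = 2459554.
JDN 2459554 in the tabular Islamic calendar is 29 Rabi' al-Thani 1443 AH.

29 Rabi' al-Thani 1443 AH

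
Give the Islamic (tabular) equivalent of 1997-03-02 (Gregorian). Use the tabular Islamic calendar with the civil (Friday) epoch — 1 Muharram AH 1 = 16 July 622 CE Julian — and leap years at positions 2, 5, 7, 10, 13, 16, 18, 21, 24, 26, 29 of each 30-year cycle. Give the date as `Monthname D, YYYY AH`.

Julian Day Number of the source date = 2450510.
Converting JDN 2450510 to the tabular Islamic calendar gives 22 Shawwal 1417 AH.

Shawwal 22, 1417 AH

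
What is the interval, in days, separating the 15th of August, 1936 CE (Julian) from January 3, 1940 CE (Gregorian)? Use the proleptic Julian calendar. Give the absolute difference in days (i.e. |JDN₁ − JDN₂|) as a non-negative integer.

1223

First date → JDN 2428409; second date → JDN 2429632.
The interval is |2428409 − 2429632| = 1223 days.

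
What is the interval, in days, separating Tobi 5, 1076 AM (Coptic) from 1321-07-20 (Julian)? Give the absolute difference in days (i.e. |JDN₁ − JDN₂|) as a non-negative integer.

14044

JDN of the first date = 2217798.
JDN of the second date = 2203754.
|2203754 − 2217798| = 14044.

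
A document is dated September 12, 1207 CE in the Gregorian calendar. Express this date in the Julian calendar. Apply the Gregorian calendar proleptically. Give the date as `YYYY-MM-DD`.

At this point the Julian calendar is 7 days behind the Gregorian.
12 September 1207 Gregorian − 7 days → 5 September 1207 Julian.

1207-09-05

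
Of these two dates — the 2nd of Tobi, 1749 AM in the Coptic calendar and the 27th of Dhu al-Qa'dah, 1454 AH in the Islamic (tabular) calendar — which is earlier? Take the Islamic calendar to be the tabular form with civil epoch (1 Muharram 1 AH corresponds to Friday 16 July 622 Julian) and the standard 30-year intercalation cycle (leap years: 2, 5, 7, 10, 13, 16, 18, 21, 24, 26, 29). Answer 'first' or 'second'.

first

Converting both to JDN: 2463608 vs 2463656; the smaller is the first.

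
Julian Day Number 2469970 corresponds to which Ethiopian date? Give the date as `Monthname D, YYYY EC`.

The Gregorian equivalent of JDN 2469970 is 12 June 2050.
In the Ethiopian calendar that day is Sene 5, 2042 EC.

Sene 5, 2042 EC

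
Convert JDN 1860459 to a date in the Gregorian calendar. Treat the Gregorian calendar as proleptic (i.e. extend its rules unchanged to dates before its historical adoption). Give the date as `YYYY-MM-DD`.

JDN 2451545 is 1 Jan 2000; 1860459 is −591086 days from there.

0381-08-30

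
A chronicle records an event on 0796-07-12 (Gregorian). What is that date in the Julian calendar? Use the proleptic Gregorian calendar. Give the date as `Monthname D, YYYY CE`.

The Julian–Gregorian offset here is 4 days (Julian trailing).
12 July 796 Gregorian − 4 days → 8 July 796 Julian.

July 8, 796 CE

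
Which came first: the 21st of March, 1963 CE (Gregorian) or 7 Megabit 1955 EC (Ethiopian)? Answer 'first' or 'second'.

Converting both to JDN: 2438110 vs 2438105; the smaller is the second.

second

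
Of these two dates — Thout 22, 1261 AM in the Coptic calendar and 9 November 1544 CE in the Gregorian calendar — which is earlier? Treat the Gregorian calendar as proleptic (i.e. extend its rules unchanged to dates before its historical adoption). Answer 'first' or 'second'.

First date → JDN 2285266; second date → JDN 2285307.
JDN 2285266 < JDN 2285307, so the first date is earlier.

first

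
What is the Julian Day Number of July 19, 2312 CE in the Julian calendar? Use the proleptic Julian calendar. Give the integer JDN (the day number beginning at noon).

2565716

In the Gregorian calendar the same day is 4 August 2312.
JDN 2400001 is 17 November 1858 CE (Gregorian), MJD 0; the target day is +165715 days from there, so JDN = 2565716.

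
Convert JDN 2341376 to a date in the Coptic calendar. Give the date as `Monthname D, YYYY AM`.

The Gregorian equivalent of JDN 2341376 is 14 May 1698.
In the Coptic calendar that day is Pashons 9, 1414 AM.

Pashons 9, 1414 AM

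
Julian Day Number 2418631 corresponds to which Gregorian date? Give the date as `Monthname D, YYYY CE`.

Counting from JDN 2299161 = 15 Oct 1582 gives an offset of 119470 days.

November 20, 1909 CE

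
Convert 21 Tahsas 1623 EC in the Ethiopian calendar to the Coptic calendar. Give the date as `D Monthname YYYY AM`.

21 Koiak 1347 AM

Both dates share Julian Day Number 2316766; in the Coptic calendar that is 21 Koiak 1347 AM.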